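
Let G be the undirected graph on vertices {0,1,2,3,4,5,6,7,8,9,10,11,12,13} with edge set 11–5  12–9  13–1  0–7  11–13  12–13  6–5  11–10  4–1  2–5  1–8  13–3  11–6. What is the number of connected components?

2

Component: {0, 7}
Component: {1, 2, 3, 4, 5, 6, 8, 9, 10, 11, 12, 13}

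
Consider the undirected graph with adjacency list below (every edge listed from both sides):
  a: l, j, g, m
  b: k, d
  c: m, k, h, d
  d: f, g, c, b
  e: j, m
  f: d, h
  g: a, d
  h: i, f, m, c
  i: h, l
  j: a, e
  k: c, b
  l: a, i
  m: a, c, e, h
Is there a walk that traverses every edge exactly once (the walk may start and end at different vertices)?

Yes

Degrees: a:4, b:2, c:4, d:4, e:2, f:2, g:2, h:4, i:2, j:2, k:2, l:2, m:4
Odd-degree vertices: none (0 total).
The non-isolated vertices are connected and exactly 0 have odd degree, so an Eulerian trail exists.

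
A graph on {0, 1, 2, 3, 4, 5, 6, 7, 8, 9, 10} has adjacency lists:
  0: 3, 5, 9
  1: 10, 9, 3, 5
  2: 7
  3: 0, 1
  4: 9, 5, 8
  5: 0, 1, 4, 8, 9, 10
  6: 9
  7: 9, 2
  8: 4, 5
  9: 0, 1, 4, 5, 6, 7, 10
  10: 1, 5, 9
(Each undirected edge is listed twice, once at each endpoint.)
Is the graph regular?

No

Degrees: 0:3, 1:4, 2:1, 3:2, 4:3, 5:6, 6:1, 7:2, 8:2, 9:7, 10:3
Vertex 2 has degree 1 while 9 has degree 7, so the graph is not regular.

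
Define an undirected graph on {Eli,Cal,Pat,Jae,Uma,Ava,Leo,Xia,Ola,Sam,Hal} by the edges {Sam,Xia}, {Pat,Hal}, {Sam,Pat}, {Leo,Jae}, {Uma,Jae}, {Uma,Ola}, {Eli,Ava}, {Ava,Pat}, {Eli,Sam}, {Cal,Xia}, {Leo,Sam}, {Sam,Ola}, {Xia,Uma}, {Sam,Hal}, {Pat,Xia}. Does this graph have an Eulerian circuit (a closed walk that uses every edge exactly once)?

Degrees: Eli:2, Cal:1, Pat:4, Jae:2, Uma:3, Ava:2, Leo:2, Xia:4, Ola:2, Sam:6, Hal:2
Vertices with odd degree: Cal, Uma. An Eulerian circuit requires all degrees even.

No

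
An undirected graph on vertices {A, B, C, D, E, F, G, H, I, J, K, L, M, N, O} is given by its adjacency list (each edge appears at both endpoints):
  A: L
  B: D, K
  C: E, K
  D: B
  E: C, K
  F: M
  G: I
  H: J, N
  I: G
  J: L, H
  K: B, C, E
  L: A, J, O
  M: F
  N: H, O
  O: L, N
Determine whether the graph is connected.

Component: {F, M}
Component: {G, I}
Component: {B, C, D, E, K}
Component: {A, H, J, L, N, O}
There are 4 separate components, so the graph is not connected.

No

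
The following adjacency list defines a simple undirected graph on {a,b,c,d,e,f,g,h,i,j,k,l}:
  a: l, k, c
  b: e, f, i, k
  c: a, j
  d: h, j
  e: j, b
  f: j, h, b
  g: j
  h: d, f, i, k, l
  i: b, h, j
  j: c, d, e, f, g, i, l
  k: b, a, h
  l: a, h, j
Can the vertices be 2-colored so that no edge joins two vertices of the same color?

Color {c, d, e, f, g, i, k, l} black and {a, b, h, j} white. No edge joins two same-colored vertices, so the graph is bipartite.

Yes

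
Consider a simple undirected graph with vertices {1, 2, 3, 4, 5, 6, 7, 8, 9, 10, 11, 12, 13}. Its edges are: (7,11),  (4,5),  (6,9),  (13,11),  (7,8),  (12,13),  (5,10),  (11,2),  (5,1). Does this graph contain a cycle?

No

The graph has 13 vertices, 9 edges, and 4 connected components.
Since 9 = 13 - 4, the graph is a forest and contains no cycle.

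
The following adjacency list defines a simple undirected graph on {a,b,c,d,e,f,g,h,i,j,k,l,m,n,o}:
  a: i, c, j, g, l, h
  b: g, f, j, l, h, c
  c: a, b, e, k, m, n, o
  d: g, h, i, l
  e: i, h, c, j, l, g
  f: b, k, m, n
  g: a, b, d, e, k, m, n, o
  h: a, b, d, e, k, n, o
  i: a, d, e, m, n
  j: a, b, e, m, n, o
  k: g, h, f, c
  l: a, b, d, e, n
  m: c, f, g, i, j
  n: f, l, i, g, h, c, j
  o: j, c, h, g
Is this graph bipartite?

Color {c, f, g, h, i, j, l} black and {a, b, d, e, k, m, n, o} white. No edge joins two same-colored vertices, so the graph is bipartite.

Yes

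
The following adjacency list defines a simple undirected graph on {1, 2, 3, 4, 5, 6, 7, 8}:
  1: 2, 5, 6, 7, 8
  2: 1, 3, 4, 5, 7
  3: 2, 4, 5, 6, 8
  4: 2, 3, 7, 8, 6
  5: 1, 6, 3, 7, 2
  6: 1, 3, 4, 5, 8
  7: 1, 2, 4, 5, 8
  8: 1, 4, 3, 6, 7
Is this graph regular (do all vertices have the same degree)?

Yes

Degrees: 1:5, 2:5, 3:5, 4:5, 5:5, 6:5, 7:5, 8:5
All degrees equal 5; the graph is regular.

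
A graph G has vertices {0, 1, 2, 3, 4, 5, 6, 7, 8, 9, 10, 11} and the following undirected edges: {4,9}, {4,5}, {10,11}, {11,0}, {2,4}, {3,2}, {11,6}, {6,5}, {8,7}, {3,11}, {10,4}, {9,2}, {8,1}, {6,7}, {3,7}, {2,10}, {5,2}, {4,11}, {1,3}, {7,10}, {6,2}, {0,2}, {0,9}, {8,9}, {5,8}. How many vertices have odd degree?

Degrees: 0:3, 1:2, 2:7, 3:4, 4:5, 5:4, 6:4, 7:4, 8:4, 9:4, 10:4, 11:5
Odd-degree vertices: 0, 2, 4, 11.

4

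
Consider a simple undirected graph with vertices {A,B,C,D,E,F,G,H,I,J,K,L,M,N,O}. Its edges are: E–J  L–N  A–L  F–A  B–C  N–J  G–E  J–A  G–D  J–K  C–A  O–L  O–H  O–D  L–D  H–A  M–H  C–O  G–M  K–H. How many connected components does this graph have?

Component: {I}
Component: {A, B, C, D, E, F, G, H, J, K, L, M, N, O}

2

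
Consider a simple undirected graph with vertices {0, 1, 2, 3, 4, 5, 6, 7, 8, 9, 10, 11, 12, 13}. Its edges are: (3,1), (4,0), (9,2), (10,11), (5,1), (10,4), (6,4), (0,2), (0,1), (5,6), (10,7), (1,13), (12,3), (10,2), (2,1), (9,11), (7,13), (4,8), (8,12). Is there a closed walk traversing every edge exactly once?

No

Degrees: 0:3, 1:5, 2:4, 3:2, 4:4, 5:2, 6:2, 7:2, 8:2, 9:2, 10:4, 11:2, 12:2, 13:2
0, 1 have odd degree; an Eulerian circuit needs every degree to be even, so none exists.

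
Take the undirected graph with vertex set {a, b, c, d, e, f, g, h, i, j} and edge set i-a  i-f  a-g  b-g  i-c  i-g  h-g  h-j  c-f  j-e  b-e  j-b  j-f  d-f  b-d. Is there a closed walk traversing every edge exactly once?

Yes

Degrees: a:2, b:4, c:2, d:2, e:2, f:4, g:4, h:2, i:4, j:4
All degrees are even and the non-isolated vertices are connected — an Eulerian circuit exists.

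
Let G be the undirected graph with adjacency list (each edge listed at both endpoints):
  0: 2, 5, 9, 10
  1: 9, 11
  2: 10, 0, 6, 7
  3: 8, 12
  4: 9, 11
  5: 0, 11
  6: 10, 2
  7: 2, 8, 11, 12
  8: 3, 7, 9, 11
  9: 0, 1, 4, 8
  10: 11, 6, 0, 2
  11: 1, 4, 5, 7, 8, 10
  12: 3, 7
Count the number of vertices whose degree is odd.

Degrees: 0:4, 1:2, 2:4, 3:2, 4:2, 5:2, 6:2, 7:4, 8:4, 9:4, 10:4, 11:6, 12:2
Odd-degree vertices: none.

0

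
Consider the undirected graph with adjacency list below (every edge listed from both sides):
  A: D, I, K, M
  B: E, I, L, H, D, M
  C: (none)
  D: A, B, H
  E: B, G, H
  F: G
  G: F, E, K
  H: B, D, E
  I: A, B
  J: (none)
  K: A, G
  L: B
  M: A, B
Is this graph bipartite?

No

The cycle B-H-D-B has length 3, which is odd, so the graph is not bipartite.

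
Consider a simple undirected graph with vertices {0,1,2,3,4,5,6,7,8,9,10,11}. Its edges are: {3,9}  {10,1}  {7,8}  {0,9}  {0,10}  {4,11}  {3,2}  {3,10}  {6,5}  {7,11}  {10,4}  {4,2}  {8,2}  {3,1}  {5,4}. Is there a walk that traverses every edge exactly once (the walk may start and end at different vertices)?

Degrees: 0:2, 1:2, 2:3, 3:4, 4:4, 5:2, 6:1, 7:2, 8:2, 9:2, 10:4, 11:2
Odd-degree vertices: 2, 6 (2 total).
With 2 odd-degree vertices and all edges in one connected piece, an Eulerian trail exists (from 2 to 6).

Yes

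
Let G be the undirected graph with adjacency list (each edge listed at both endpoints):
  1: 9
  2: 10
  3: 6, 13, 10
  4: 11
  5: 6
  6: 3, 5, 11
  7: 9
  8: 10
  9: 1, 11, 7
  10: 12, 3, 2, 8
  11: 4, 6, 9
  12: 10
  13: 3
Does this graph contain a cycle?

|V| = 13, |E| = 12, number of components = 1.
Since 12 = 13 - 1, the graph is a forest and contains no cycle.

No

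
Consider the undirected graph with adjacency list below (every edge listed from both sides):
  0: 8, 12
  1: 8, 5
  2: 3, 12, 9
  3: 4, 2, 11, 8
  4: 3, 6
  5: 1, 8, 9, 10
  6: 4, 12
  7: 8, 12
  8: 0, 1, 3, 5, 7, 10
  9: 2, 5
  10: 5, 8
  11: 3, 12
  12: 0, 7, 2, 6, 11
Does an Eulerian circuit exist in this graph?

No

Degrees: 0:2, 1:2, 2:3, 3:4, 4:2, 5:4, 6:2, 7:2, 8:6, 9:2, 10:2, 11:2, 12:5
Vertices with odd degree: 2, 12. An Eulerian circuit requires all degrees even.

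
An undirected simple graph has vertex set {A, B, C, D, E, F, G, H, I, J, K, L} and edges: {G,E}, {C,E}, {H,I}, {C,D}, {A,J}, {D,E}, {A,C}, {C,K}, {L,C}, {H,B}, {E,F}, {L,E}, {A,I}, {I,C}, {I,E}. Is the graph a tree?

No

|V| = 12, |E| = 15.
Connected but with 15 > 11 edges, so it has a cycle and is not a tree.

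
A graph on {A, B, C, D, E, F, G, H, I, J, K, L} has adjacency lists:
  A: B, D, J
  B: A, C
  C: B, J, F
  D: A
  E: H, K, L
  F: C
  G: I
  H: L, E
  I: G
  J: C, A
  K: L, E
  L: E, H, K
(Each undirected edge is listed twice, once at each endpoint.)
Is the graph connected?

No

Component: {G, I}
Component: {E, H, K, L}
Component: {A, B, C, D, F, J}
No edge joins these 3 groups, so the graph is disconnected.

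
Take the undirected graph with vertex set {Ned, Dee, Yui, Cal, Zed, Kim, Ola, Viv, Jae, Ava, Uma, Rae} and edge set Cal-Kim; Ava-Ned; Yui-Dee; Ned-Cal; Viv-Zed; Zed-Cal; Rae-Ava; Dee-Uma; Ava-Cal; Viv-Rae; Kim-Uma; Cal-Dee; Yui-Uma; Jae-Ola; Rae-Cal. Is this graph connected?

Component: {Ola, Jae}
Component: {Ned, Dee, Yui, Cal, Zed, Kim, Viv, Ava, Uma, Rae}
No edge joins these 2 groups, so the graph is disconnected.

No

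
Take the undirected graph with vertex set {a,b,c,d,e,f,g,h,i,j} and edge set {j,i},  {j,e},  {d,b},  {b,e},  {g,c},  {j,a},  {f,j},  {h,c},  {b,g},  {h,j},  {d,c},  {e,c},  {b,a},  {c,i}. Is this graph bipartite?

Yes

Partition the vertices as {b, c, j} vs {a, d, e, f, g, h, i}. Each listed edge has one endpoint in each part, so the graph is bipartite.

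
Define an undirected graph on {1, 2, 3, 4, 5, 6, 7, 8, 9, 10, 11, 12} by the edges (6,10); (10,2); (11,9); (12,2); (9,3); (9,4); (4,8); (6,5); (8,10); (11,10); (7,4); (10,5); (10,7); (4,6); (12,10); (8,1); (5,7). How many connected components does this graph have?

1

Component: {1, 2, 3, 4, 5, 6, 7, 8, 9, 10, 11, 12}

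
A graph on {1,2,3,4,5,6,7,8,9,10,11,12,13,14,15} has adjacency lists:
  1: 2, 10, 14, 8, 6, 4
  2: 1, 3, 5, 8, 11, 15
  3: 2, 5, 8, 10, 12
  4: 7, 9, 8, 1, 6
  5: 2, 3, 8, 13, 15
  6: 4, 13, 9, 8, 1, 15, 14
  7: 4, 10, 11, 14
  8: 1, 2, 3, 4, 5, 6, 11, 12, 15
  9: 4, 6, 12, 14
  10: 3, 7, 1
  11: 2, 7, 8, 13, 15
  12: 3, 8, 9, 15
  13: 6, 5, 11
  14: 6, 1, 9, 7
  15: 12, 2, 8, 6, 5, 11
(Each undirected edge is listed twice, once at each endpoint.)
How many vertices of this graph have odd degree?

8

Degrees: 1:6, 2:6, 3:5, 4:5, 5:5, 6:7, 7:4, 8:9, 9:4, 10:3, 11:5, 12:4, 13:3, 14:4, 15:6
Odd-degree vertices: 3, 4, 5, 6, 8, 10, 11, 13.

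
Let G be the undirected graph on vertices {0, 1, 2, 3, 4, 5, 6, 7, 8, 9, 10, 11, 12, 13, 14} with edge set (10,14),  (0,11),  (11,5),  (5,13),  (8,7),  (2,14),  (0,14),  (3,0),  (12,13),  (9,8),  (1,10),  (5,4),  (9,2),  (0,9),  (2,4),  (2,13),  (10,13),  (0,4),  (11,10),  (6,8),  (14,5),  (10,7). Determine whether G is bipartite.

Yes

A valid 2-coloring puts {1, 3, 4, 6, 7, 9, 11, 13, 14} on one side and {0, 2, 5, 8, 10, 12} on the other; every edge crosses between the two sides.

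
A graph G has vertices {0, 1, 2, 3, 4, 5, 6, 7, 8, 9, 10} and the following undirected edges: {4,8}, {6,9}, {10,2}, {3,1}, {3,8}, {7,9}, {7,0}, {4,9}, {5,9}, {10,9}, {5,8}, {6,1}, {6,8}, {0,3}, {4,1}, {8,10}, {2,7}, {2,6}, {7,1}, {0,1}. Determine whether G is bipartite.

No

The cycle 7-0-1-7 has length 3, which is odd, so the graph is not bipartite.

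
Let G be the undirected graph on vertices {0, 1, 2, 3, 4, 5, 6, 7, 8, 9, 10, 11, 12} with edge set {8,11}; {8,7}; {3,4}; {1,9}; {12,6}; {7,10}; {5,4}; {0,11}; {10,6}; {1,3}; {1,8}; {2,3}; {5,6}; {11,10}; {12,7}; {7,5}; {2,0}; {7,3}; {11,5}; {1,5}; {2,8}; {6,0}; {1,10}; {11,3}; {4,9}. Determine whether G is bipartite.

Yes

A valid 2-coloring puts {1, 2, 4, 6, 7, 11} on one side and {0, 3, 5, 8, 9, 10, 12} on the other; every edge crosses between the two sides.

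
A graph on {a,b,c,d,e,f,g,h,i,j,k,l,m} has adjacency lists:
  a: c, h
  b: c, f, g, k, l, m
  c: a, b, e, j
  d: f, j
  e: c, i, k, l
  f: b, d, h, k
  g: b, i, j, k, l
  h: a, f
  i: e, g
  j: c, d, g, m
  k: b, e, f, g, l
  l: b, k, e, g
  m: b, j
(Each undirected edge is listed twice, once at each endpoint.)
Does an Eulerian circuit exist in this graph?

No

Degrees: a:2, b:6, c:4, d:2, e:4, f:4, g:5, h:2, i:2, j:4, k:5, l:4, m:2
g, k have odd degree; an Eulerian circuit needs every degree to be even, so none exists.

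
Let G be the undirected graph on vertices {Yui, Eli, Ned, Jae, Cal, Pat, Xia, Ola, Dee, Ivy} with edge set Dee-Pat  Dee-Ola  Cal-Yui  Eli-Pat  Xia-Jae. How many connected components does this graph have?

5

Component: {Ned}
Component: {Ivy}
Component: {Yui, Cal}
Component: {Jae, Xia}
Component: {Eli, Pat, Ola, Dee}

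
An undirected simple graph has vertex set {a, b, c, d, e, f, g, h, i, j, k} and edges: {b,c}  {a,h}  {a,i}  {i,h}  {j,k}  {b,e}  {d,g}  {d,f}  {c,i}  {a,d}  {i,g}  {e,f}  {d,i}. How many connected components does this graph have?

Component: {j, k}
Component: {a, b, c, d, e, f, g, h, i}

2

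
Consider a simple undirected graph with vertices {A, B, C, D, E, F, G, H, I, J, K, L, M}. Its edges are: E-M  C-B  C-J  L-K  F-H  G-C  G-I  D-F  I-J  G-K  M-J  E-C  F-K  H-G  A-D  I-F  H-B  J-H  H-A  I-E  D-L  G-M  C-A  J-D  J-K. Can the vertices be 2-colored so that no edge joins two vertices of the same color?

Partition the vertices as {C, D, H, I, K, M} vs {A, B, E, F, G, J, L}. Each listed edge has one endpoint in each part, so the graph is bipartite.

Yes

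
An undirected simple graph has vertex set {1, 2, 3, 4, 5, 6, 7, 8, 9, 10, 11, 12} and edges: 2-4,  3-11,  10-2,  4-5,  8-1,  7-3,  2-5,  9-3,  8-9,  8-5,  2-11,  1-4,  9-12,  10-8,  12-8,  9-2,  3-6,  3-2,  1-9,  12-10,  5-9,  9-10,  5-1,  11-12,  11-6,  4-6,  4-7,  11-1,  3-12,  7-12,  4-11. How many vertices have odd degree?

Degrees: 1:5, 2:6, 3:6, 4:6, 5:5, 6:3, 7:3, 8:5, 9:7, 10:4, 11:6, 12:6
Odd-degree vertices: 1, 5, 6, 7, 8, 9.

6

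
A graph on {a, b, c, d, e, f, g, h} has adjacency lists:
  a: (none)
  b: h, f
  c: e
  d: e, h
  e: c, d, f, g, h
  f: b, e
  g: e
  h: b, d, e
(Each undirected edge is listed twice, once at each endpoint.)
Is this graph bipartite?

The cycle e-d-h-e has length 3, which is odd, so the graph is not bipartite.

No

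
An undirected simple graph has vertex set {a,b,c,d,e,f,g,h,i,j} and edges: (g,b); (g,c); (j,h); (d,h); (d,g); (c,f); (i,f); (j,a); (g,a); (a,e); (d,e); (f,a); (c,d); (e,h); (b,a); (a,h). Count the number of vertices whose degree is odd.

4

Degrees: a:6, b:2, c:3, d:4, e:3, f:3, g:4, h:4, i:1, j:2
Odd-degree vertices: c, e, f, i.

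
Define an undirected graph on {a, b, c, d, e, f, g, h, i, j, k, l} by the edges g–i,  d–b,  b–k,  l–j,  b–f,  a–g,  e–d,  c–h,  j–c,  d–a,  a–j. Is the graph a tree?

Yes

The graph has 12 vertices and 11 edges.
Connected and |E| = |V| - 1, which characterizes a tree.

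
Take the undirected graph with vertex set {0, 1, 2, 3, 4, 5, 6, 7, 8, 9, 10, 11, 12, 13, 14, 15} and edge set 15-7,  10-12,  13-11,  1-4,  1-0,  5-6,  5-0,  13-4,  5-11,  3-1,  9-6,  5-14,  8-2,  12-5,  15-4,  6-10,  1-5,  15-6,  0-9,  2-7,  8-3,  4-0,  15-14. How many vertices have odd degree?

0

Degrees: 0:4, 1:4, 2:2, 3:2, 4:4, 5:6, 6:4, 7:2, 8:2, 9:2, 10:2, 11:2, 12:2, 13:2, 14:2, 15:4
Odd-degree vertices: none.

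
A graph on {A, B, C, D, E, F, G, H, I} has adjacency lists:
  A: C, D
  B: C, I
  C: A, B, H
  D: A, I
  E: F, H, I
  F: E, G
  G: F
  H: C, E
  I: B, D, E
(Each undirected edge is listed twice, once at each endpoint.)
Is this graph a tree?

|V| = 9, |E| = 10.
Connected but with 10 > 8 edges, so it has a cycle and is not a tree.

No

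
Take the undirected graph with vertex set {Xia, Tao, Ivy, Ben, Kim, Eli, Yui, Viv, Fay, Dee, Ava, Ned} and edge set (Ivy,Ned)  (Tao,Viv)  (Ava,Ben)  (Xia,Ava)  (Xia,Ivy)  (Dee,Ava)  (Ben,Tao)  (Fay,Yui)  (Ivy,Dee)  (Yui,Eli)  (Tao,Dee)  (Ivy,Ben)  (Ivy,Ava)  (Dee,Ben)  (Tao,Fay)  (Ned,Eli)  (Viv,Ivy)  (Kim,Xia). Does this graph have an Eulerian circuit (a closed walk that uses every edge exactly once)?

Degrees: Xia:3, Tao:4, Ivy:6, Ben:4, Kim:1, Eli:2, Yui:2, Viv:2, Fay:2, Dee:4, Ava:4, Ned:2
Vertices with odd degree: Xia, Kim. An Eulerian circuit requires all degrees even.

No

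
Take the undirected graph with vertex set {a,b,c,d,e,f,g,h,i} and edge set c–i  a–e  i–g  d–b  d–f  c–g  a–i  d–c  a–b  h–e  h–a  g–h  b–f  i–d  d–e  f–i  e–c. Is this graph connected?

Yes

A breadth-first search from a visits a, h, i, b, e, g, f, d, c — all 9 vertices — so the graph is connected.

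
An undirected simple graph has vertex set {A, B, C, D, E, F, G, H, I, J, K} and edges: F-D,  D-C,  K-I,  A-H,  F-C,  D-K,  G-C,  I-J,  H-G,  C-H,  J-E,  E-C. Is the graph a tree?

No

The graph has 11 vertices and 12 edges.
It splits into 2 components, so it cannot be a tree.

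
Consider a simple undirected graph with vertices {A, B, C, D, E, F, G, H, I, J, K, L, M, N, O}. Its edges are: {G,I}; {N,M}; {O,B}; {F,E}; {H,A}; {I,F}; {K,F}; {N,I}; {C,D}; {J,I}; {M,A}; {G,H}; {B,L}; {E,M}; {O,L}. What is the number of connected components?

3

Component: {C, D}
Component: {B, L, O}
Component: {A, E, F, G, H, I, J, K, M, N}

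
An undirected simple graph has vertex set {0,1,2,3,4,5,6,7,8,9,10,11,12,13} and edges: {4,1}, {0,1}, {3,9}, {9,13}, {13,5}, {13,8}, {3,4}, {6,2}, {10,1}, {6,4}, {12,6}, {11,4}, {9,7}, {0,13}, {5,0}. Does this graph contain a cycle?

The graph has 14 vertices, 15 edges, and 1 connected component.
Since 15 > 14 - 1, a cycle must exist; for instance 0-1-4-3-9-13-0.

Yes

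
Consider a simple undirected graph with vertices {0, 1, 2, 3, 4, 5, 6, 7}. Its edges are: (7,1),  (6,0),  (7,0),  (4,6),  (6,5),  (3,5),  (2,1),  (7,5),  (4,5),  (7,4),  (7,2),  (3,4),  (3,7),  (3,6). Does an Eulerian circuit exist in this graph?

Degrees: 0:2, 1:2, 2:2, 3:4, 4:4, 5:4, 6:4, 7:6
Every vertex has even degree and the edges form a single connected piece, so an Eulerian circuit exists.

Yes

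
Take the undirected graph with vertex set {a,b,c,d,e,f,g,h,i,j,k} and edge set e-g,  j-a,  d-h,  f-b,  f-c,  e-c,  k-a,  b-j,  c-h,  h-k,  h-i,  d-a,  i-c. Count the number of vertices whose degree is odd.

2

Degrees: a:3, b:2, c:4, d:2, e:2, f:2, g:1, h:4, i:2, j:2, k:2
Odd-degree vertices: a, g.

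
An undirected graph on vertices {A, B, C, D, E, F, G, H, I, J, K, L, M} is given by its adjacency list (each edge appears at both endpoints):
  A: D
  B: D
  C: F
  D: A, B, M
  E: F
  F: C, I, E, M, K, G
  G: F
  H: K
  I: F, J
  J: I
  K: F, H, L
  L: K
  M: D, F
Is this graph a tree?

The graph has 13 vertices and 12 edges.
It is connected with exactly 12 edges, hence acyclic — it is a tree.

Yes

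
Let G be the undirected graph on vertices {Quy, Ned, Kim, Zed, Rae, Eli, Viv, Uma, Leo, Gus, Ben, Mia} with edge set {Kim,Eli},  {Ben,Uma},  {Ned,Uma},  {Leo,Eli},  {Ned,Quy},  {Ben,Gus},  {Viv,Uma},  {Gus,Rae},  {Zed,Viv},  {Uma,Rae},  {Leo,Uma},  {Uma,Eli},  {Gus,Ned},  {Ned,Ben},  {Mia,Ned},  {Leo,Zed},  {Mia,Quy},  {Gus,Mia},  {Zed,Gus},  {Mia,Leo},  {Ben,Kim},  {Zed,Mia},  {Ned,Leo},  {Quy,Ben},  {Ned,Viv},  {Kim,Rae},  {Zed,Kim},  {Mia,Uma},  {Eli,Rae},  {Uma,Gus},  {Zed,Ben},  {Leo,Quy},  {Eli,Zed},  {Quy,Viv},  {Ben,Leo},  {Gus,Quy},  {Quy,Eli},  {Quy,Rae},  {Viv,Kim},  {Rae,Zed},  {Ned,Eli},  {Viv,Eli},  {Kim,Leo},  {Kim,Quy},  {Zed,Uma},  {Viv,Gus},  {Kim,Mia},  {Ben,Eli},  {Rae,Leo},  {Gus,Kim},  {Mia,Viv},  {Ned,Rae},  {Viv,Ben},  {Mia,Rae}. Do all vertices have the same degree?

Yes

Degrees: Quy:9, Ned:9, Kim:9, Zed:9, Rae:9, Eli:9, Viv:9, Uma:9, Leo:9, Gus:9, Ben:9, Mia:9
Every vertex has degree 9, so the graph is 9-regular.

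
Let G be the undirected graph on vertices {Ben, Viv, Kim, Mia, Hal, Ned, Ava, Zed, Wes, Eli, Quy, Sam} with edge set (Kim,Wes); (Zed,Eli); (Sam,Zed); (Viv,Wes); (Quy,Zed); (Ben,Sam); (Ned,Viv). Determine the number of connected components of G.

Component: {Mia}
Component: {Hal}
Component: {Ava}
Component: {Viv, Kim, Ned, Wes}
Component: {Ben, Zed, Eli, Quy, Sam}

5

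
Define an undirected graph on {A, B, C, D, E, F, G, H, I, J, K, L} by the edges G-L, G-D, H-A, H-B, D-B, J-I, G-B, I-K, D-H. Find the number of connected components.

Component: {C}
Component: {E}
Component: {F}
Component: {I, J, K}
Component: {A, B, D, G, H, L}

5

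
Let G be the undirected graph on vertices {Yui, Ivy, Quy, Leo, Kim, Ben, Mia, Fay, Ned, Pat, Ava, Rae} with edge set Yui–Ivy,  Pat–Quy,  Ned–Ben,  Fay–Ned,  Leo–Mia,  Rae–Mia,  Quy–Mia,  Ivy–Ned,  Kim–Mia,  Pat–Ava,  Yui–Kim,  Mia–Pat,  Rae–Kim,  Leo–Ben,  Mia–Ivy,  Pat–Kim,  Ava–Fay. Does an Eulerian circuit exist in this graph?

No

Degrees: Yui:2, Ivy:3, Quy:2, Leo:2, Kim:4, Ben:2, Mia:6, Fay:2, Ned:3, Pat:4, Ava:2, Rae:2
Ivy, Ned have odd degree; an Eulerian circuit needs every degree to be even, so none exists.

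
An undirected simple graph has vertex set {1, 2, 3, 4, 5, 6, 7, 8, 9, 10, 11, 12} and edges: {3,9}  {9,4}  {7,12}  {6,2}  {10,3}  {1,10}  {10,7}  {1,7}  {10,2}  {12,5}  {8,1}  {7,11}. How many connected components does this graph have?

Component: {1, 2, 3, 4, 5, 6, 7, 8, 9, 10, 11, 12}

1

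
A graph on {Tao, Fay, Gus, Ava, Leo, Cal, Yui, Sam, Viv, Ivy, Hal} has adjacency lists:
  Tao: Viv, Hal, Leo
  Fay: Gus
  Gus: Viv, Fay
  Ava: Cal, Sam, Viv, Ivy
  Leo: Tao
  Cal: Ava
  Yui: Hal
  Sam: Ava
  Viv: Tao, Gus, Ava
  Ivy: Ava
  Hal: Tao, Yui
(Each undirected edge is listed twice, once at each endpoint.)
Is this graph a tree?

Yes

|V| = 11, |E| = 10.
It is connected with exactly 10 edges, hence acyclic — it is a tree.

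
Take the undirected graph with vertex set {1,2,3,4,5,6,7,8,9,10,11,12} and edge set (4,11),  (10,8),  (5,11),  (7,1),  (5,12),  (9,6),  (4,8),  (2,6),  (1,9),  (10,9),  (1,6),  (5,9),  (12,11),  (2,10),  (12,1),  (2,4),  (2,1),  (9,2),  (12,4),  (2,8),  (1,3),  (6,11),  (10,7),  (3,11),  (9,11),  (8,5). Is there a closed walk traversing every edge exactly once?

Yes

Degrees: 1:6, 2:6, 3:2, 4:4, 5:4, 6:4, 7:2, 8:4, 9:6, 10:4, 11:6, 12:4
All degrees are even and the non-isolated vertices are connected — an Eulerian circuit exists.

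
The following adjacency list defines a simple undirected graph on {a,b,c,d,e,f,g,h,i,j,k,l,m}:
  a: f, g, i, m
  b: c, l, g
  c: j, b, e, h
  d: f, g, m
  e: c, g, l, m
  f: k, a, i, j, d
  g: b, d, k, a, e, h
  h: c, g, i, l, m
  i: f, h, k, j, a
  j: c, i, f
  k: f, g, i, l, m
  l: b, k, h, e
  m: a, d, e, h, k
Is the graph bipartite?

No

f-i-k-f is an odd cycle (length 3), and a bipartite graph can contain only even cycles.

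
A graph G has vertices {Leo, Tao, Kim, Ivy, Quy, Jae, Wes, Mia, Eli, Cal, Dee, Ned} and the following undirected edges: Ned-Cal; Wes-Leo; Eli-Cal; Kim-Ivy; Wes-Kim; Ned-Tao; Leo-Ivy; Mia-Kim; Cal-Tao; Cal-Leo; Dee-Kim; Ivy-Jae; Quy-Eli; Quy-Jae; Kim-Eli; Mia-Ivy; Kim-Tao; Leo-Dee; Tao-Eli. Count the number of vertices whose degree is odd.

0

Degrees: Leo:4, Tao:4, Kim:6, Ivy:4, Quy:2, Jae:2, Wes:2, Mia:2, Eli:4, Cal:4, Dee:2, Ned:2
Odd-degree vertices: none.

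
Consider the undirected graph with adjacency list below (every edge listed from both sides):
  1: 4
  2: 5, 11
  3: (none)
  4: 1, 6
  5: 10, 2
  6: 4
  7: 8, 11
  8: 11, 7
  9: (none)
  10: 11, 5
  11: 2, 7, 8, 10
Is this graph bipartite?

The cycle 8-7-11-8 has length 3, which is odd, so the graph is not bipartite.

No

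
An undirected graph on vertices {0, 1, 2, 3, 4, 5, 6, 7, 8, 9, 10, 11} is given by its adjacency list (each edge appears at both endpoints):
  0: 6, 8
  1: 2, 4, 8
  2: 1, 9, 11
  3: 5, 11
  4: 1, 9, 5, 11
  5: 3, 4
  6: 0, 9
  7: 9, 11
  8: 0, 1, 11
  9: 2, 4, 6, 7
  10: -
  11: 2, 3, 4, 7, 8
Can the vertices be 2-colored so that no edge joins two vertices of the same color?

Yes

Color {2, 3, 4, 6, 7, 8, 10} black and {0, 1, 5, 9, 11} white. No edge joins two same-colored vertices, so the graph is bipartite.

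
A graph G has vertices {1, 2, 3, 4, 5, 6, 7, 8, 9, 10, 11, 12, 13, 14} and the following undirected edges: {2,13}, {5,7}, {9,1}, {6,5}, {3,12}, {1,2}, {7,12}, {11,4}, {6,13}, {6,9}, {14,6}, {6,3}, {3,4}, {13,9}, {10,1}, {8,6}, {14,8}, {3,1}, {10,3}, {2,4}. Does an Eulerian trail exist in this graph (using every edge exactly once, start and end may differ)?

Degrees: 1:4, 2:3, 3:5, 4:3, 5:2, 6:6, 7:2, 8:2, 9:3, 10:2, 11:1, 12:2, 13:3, 14:2
Odd-degree vertices: 2, 3, 4, 9, 11, 13 (6 total).
With 6 odd-degree vertices (more than two), no single trail can use every edge.

No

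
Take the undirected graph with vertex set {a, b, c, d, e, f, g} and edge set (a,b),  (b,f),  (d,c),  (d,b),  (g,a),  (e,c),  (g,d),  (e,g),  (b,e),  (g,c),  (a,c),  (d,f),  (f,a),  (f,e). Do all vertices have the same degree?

Yes

Degrees: a:4, b:4, c:4, d:4, e:4, f:4, g:4
All degrees equal 4; the graph is regular.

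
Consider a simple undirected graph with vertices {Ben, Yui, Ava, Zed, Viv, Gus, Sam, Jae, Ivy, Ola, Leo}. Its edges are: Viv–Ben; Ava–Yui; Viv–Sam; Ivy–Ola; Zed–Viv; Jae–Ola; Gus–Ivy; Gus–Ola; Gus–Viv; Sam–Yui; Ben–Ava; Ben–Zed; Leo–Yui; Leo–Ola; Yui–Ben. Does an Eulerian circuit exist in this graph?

Degrees: Ben:4, Yui:4, Ava:2, Zed:2, Viv:4, Gus:3, Sam:2, Jae:1, Ivy:2, Ola:4, Leo:2
Gus, Jae have odd degree; an Eulerian circuit needs every degree to be even, so none exists.

No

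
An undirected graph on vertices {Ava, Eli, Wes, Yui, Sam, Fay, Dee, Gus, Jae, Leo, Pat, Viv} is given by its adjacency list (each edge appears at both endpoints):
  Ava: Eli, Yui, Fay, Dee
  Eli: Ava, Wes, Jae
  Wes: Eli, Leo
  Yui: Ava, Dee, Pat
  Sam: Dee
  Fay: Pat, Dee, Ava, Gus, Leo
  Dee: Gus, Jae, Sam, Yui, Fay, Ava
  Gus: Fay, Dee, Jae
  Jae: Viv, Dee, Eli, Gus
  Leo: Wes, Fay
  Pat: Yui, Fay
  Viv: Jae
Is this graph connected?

A breadth-first search from Ava visits Ava, Dee, Yui, Fay, Eli, Jae, Sam, Gus, Pat, Leo, Wes, Viv — all 12 vertices — so the graph is connected.

Yes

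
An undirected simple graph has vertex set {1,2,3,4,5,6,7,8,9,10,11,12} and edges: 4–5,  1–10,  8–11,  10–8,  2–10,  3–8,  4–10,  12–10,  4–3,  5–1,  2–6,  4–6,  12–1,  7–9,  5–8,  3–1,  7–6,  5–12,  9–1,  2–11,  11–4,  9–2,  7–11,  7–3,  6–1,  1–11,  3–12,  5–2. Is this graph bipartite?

No

The cycle 5-1-12-5 has length 3, which is odd, so the graph is not bipartite.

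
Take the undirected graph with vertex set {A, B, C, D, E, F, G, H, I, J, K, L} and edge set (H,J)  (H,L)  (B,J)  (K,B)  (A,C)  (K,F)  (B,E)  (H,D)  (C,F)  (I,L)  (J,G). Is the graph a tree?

Yes

The graph has 12 vertices and 11 edges.
It is connected with exactly 11 edges, hence acyclic — it is a tree.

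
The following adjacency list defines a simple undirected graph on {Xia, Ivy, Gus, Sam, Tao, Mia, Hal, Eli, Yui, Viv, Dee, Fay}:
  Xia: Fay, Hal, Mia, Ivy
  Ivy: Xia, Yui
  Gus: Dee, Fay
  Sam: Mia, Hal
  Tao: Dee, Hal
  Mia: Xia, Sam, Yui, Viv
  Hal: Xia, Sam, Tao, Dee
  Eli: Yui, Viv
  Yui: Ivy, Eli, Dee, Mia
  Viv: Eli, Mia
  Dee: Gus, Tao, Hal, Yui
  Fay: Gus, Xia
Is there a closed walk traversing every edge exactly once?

Yes

Degrees: Xia:4, Ivy:2, Gus:2, Sam:2, Tao:2, Mia:4, Hal:4, Eli:2, Yui:4, Viv:2, Dee:4, Fay:2
All degrees are even and the non-isolated vertices are connected — an Eulerian circuit exists.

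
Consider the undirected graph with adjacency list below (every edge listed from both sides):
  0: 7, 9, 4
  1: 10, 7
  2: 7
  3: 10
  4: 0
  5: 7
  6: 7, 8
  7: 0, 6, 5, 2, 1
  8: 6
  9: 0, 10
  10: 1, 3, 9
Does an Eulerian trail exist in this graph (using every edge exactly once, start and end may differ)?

No

Degrees: 0:3, 1:2, 2:1, 3:1, 4:1, 5:1, 6:2, 7:5, 8:1, 9:2, 10:3
Odd-degree vertices: 0, 2, 3, 4, 5, 7, 8, 10 (8 total).
With 8 odd-degree vertices (more than two), no single trail can use every edge.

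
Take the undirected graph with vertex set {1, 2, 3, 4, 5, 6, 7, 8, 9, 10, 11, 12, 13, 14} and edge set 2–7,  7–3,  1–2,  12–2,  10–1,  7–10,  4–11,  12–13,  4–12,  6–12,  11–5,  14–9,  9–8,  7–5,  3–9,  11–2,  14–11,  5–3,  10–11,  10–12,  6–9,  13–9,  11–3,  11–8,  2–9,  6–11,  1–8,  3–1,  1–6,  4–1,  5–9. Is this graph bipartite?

No

The cycle 5-3-11-5 has length 3, which is odd, so the graph is not bipartite.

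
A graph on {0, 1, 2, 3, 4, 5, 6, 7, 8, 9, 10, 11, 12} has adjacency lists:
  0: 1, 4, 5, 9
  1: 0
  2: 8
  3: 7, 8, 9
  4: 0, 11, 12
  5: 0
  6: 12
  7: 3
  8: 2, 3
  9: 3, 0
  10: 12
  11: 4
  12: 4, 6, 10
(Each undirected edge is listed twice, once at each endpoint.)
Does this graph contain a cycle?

The graph has 13 vertices, 12 edges, and 1 connected component.
A forest on 13 vertices with 1 component has exactly 12 edges, which matches — so no cycle.

No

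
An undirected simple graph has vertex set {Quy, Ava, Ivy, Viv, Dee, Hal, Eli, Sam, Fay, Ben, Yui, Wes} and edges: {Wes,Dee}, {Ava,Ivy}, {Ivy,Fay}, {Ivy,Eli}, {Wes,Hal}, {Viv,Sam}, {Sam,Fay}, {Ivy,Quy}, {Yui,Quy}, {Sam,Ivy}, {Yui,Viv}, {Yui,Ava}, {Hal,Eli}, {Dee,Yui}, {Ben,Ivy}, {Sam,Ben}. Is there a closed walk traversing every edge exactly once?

Degrees: Quy:2, Ava:2, Ivy:6, Viv:2, Dee:2, Hal:2, Eli:2, Sam:4, Fay:2, Ben:2, Yui:4, Wes:2
Every vertex has even degree and the edges form a single connected piece, so an Eulerian circuit exists.

Yes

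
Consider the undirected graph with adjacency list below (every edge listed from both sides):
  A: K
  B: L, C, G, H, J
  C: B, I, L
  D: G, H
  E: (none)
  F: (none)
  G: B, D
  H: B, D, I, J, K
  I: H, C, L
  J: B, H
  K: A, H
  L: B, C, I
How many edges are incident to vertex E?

E has no neighbors.

0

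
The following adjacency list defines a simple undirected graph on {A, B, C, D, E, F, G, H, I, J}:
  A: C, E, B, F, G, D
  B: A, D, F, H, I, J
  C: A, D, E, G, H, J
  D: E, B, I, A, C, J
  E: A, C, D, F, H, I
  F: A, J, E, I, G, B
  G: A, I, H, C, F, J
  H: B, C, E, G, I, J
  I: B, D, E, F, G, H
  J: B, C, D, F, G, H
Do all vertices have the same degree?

Degrees: A:6, B:6, C:6, D:6, E:6, F:6, G:6, H:6, I:6, J:6
Every vertex has degree 6, so the graph is 6-regular.

Yes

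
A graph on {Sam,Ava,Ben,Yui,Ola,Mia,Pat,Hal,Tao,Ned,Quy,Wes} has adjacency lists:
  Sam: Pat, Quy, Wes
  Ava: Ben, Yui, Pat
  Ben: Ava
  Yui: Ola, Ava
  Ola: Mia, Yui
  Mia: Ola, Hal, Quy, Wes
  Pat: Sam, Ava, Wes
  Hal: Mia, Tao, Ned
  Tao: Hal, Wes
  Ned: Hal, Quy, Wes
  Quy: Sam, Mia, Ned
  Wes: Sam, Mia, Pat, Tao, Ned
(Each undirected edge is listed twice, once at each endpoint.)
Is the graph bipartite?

No

Sam-Pat-Wes-Sam is an odd cycle (length 3), and a bipartite graph can contain only even cycles.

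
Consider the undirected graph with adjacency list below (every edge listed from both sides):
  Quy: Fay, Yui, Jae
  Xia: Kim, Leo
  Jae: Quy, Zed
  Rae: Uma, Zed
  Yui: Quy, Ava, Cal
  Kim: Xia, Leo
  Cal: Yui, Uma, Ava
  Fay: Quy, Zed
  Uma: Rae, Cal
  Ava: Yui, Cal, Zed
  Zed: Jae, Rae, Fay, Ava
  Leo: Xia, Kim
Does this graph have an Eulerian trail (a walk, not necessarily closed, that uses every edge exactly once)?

No

Degrees: Quy:3, Xia:2, Jae:2, Rae:2, Yui:3, Kim:2, Cal:3, Fay:2, Uma:2, Ava:3, Zed:4, Leo:2
Odd-degree vertices: Quy, Yui, Cal, Ava (4 total).
An Eulerian trail requires 0 or 2 odd-degree vertices; here there are 4.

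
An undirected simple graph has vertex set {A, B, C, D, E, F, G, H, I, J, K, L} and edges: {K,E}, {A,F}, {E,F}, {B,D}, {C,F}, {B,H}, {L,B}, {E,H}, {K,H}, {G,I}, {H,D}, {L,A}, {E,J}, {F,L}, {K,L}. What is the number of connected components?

Component: {G, I}
Component: {A, B, C, D, E, F, H, J, K, L}

2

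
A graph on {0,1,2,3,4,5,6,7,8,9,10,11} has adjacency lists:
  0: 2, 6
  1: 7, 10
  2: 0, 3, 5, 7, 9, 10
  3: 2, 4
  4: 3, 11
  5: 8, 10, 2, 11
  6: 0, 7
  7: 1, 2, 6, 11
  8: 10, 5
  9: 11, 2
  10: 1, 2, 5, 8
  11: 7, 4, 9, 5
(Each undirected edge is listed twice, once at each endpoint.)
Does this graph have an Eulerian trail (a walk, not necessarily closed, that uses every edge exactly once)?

Yes

Degrees: 0:2, 1:2, 2:6, 3:2, 4:2, 5:4, 6:2, 7:4, 8:2, 9:2, 10:4, 11:4
Odd-degree vertices: none (0 total).
The non-isolated vertices are connected and exactly 0 have odd degree, so an Eulerian trail exists.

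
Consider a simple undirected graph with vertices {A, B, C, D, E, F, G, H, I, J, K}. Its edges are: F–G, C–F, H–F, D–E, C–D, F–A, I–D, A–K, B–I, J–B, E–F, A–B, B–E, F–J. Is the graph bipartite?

Partition the vertices as {B, D, F, K} vs {A, C, E, G, H, I, J}. Each listed edge has one endpoint in each part, so the graph is bipartite.

Yes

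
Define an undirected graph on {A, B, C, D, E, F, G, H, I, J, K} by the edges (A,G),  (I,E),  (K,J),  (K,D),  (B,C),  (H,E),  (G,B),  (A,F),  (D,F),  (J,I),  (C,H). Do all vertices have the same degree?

Degrees: A:2, B:2, C:2, D:2, E:2, F:2, G:2, H:2, I:2, J:2, K:2
All degrees equal 2; the graph is regular.

Yes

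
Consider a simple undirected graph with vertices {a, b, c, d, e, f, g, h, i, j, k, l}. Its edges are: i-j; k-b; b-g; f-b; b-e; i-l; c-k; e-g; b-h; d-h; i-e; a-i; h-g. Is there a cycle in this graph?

Yes

The graph has 12 vertices, 13 edges, and 1 connected component.
Since 13 > 12 - 1, a cycle must exist; for instance g-b-h-g.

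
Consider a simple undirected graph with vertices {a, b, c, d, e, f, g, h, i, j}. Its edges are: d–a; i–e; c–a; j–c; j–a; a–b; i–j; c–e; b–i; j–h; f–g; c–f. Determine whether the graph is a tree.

No

|V| = 10, |E| = 12.
Connected but with 12 > 9 edges, so it has a cycle and is not a tree.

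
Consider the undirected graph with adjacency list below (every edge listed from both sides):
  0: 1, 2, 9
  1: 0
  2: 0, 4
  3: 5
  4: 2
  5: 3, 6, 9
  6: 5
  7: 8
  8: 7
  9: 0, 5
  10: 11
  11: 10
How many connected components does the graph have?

Component: {7, 8}
Component: {10, 11}
Component: {0, 1, 2, 3, 4, 5, 6, 9}

3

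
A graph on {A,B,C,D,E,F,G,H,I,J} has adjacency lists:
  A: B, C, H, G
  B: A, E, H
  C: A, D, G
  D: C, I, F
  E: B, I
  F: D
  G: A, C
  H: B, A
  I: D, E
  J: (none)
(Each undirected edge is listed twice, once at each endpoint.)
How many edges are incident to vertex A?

4

Neighbors of A: B, C, G, H.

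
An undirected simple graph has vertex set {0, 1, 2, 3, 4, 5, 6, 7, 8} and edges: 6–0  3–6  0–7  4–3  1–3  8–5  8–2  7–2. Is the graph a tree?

The graph has 9 vertices and 8 edges.
It is connected with exactly 8 edges, hence acyclic — it is a tree.

Yes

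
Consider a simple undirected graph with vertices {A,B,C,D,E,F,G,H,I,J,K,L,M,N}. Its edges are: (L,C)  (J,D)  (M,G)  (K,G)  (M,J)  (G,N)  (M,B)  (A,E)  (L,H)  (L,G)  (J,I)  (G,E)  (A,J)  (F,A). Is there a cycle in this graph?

Yes

|V| = 14, |E| = 14, number of components = 1.
One cycle is A-J-M-G-E-A.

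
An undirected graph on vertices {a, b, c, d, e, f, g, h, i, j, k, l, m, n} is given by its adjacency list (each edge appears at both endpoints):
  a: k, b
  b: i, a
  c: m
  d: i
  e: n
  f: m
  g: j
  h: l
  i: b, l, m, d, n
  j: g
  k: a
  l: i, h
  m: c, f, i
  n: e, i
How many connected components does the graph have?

Component: {g, j}
Component: {a, b, c, d, e, f, h, i, k, l, m, n}

2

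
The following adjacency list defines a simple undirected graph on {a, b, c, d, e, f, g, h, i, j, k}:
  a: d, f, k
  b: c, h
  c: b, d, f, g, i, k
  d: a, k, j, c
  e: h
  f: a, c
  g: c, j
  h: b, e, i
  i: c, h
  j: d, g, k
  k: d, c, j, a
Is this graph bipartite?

a-d-k-a is an odd cycle (length 3), and a bipartite graph can contain only even cycles.

No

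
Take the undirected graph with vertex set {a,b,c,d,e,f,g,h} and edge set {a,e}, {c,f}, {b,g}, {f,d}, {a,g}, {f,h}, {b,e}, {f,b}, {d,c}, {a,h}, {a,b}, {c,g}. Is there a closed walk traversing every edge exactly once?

Degrees: a:4, b:4, c:3, d:2, e:2, f:4, g:3, h:2
c, g have odd degree; an Eulerian circuit needs every degree to be even, so none exists.

No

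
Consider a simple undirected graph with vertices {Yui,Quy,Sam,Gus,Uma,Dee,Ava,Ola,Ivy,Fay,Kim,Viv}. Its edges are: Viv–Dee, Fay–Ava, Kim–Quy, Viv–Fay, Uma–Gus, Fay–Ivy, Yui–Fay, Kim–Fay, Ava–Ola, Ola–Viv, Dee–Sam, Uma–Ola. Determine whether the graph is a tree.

|V| = 12, |E| = 12.
Connected but with 12 > 11 edges, so it has a cycle and is not a tree.

No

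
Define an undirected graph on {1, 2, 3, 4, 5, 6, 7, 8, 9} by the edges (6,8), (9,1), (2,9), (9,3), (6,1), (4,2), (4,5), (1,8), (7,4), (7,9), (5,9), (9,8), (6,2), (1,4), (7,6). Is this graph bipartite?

No

The cycle 8-1-9-8 has length 3, which is odd, so the graph is not bipartite.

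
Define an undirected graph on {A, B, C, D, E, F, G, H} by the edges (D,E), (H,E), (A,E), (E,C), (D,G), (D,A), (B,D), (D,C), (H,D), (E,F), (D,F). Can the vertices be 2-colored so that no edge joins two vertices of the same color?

No

The cycle D-E-H-D has length 3, which is odd, so the graph is not bipartite.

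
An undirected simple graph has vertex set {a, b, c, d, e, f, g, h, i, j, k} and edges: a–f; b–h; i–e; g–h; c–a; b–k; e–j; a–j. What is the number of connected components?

Component: {d}
Component: {b, g, h, k}
Component: {a, c, e, f, i, j}

3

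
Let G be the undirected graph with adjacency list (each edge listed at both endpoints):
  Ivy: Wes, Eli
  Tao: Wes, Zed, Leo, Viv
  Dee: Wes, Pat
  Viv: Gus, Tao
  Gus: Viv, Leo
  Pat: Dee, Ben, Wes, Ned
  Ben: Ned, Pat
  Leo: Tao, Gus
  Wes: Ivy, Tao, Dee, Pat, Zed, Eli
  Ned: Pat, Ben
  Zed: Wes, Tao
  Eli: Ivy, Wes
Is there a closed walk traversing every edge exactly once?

Degrees: Ivy:2, Tao:4, Dee:2, Viv:2, Gus:2, Pat:4, Ben:2, Leo:2, Wes:6, Ned:2, Zed:2, Eli:2
Every vertex has even degree and the edges form a single connected piece, so an Eulerian circuit exists.

Yes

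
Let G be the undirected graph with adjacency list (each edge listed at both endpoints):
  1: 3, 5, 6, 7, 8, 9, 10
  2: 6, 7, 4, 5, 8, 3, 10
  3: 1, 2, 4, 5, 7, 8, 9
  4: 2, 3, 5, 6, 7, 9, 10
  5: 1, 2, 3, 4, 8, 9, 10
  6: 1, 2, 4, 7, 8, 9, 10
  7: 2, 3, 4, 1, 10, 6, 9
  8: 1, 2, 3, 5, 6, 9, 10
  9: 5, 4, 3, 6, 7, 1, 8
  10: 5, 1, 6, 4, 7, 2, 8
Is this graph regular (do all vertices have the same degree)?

Degrees: 1:7, 2:7, 3:7, 4:7, 5:7, 6:7, 7:7, 8:7, 9:7, 10:7
All degrees equal 7; the graph is regular.

Yes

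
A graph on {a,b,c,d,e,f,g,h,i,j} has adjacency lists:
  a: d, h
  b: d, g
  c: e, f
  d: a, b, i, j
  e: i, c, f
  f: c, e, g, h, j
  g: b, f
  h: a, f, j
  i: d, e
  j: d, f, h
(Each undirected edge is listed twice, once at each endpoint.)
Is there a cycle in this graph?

Yes

The graph has 10 vertices, 14 edges, and 1 connected component.
One cycle is f-e-c-f.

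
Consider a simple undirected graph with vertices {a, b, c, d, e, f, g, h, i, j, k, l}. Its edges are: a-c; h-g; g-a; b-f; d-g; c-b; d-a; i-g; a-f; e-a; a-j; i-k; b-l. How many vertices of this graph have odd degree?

6

Degrees: a:6, b:3, c:2, d:2, e:1, f:2, g:4, h:1, i:2, j:1, k:1, l:1
Odd-degree vertices: b, e, h, j, k, l.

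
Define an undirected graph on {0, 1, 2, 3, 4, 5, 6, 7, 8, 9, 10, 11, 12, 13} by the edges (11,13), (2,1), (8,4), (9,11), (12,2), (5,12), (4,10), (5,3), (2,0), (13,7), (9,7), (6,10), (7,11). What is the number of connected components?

3

Component: {4, 6, 8, 10}
Component: {7, 9, 11, 13}
Component: {0, 1, 2, 3, 5, 12}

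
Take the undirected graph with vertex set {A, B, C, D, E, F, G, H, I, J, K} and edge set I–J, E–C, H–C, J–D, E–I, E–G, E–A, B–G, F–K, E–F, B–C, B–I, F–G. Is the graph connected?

Yes

Starting from A and exploring outward reaches every vertex (A, E, I, G, C, F, J, B, H, K, D); the graph is connected.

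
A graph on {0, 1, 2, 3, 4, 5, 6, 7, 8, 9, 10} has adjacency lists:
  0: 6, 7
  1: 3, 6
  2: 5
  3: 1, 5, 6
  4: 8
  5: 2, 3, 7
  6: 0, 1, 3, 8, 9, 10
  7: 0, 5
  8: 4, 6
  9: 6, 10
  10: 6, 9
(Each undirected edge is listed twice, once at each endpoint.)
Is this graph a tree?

|V| = 11, |E| = 13.
Connected but with 13 > 10 edges, so it has a cycle and is not a tree.

No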